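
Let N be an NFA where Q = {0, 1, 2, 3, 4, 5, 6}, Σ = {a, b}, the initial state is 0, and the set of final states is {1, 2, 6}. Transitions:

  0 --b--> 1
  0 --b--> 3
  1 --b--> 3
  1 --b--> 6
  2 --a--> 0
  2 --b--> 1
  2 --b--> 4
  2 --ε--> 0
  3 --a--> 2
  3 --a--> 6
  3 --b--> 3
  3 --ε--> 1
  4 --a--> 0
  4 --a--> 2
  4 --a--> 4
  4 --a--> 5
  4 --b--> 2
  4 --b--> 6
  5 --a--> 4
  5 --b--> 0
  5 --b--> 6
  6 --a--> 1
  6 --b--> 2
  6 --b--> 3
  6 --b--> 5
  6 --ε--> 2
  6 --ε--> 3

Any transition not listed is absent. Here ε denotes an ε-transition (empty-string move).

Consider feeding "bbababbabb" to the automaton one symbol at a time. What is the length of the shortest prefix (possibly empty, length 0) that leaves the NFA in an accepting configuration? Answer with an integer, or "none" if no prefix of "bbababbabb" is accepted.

1

Start in {0}.
Read 'b': {0} → {1, 3}.
None of the earlier sets intersect F, but {1, 3} does.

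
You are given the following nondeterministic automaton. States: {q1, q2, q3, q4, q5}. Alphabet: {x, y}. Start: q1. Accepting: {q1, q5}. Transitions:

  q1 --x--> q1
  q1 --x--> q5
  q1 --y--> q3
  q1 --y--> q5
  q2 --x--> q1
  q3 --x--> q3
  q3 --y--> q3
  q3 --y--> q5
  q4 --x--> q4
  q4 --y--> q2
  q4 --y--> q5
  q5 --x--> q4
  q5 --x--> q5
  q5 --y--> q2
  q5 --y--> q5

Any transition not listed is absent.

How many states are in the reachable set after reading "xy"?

3

Start in {q1}.
Read 'x': {q1} → {q1, q5}.
Read 'y': {q1, q5} → {q2, q3, q5}.
That set has 3 states.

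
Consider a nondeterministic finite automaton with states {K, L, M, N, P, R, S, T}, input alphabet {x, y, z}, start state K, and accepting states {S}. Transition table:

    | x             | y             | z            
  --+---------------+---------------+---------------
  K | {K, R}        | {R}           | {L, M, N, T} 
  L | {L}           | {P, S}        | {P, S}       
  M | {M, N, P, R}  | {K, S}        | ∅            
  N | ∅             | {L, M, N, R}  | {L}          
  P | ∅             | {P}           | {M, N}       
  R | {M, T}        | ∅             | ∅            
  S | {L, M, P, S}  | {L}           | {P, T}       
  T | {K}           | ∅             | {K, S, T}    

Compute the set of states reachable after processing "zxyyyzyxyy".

Start in {K}.
Read 'z': K→{L, M, N, T}; now {L, M, N, T}.
Read 'x': L→{L}, M→{M, N, P, R}, N→∅, T→{K}; now {K, L, M, N, P, R}.
Read 'y': K→{R}, L→{P, S}, M→{K, S}, N→{L, M, N, R}, P→{P}, R→∅; now {K, L, M, N, P, R, S}.
Read 'y': K→{R}, L→{P, S}, M→{K, S}, N→{L, M, N, R}, P→{P}, R→∅, S→{L}; now {K, L, M, N, P, R, S}.
Read 'y': K→{R}, L→{P, S}, M→{K, S}, N→{L, M, N, R}, P→{P}, R→∅, S→{L}; now {K, L, M, N, P, R, S}.
Read 'z': K→{L, M, N, T}, L→{P, S}, M→∅, N→{L}, P→{M, N}, R→∅, S→{P, T}; now {L, M, N, P, S, T}.
Read 'y': L→{P, S}, M→{K, S}, N→{L, M, N, R}, P→{P}, S→{L}, T→∅; now {K, L, M, N, P, R, S}.
Read 'x': K→{K, R}, L→{L}, M→{M, N, P, R}, N→∅, P→∅, R→{M, T}, S→{L, M, P, S}; now {K, L, M, N, P, R, S, T}.
Read 'y': K→{R}, L→{P, S}, M→{K, S}, N→{L, M, N, R}, P→{P}, R→∅, S→{L}, T→∅; now {K, L, M, N, P, R, S}.
Read 'y': K→{R}, L→{P, S}, M→{K, S}, N→{L, M, N, R}, P→{P}, R→∅, S→{L}; now {K, L, M, N, P, R, S}.

{K, L, M, N, P, R, S}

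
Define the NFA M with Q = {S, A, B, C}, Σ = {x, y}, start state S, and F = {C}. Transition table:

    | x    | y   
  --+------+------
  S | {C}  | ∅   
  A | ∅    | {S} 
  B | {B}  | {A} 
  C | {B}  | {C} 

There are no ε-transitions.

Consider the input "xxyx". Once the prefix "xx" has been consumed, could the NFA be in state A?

No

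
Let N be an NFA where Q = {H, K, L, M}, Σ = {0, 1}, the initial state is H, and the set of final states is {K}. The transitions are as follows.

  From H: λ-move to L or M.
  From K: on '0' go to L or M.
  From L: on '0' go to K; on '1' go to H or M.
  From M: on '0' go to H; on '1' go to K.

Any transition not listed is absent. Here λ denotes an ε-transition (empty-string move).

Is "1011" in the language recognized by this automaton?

Yes

Start: ε-closure({H}) = {H, L, M}.
Read '1': H→∅, L→{H, M}, M→{K}; union {H, K, M}; ε-closure = {H, K, L, M}.
Read '0': H→∅, K→{L, M}, L→{K}, M→{H}; now {H, K, L, M}.
Read '1': H→∅, K→∅, L→{H, M}, M→{K}; union {H, K, M}; ε-closure = {H, K, L, M}.
Read '1': H→∅, K→∅, L→{H, M}, M→{K}; union {H, K, M}; ε-closure = {H, K, L, M}.
The final set {H, K, L, M} contains the accepting state K.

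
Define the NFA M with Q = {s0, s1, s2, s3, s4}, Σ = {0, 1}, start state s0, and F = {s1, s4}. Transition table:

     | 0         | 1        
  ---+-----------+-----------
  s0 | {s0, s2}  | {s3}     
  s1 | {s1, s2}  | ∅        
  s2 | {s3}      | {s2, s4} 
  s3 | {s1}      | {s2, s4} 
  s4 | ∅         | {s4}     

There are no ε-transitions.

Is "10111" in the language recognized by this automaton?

No

Start in {s0}.
Read '1': {s0} → {s3}.
Read '0': {s3} → {s1}.
Read '1': {s1} → ∅.
The set is empty and remains empty for the remaining 2 symbols.
The final set ∅ contains no accepting state.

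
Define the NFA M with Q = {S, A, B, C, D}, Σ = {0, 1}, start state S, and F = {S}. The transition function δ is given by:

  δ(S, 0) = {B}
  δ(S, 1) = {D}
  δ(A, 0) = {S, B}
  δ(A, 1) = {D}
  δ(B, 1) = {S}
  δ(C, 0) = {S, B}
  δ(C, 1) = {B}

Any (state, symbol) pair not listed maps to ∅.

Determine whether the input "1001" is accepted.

Start in {S}.
Read '1': {S} → {D}.
Read '0': {D} → ∅.
The set is empty and remains empty for the remaining 2 symbols.
The final set ∅ contains no accepting state.

No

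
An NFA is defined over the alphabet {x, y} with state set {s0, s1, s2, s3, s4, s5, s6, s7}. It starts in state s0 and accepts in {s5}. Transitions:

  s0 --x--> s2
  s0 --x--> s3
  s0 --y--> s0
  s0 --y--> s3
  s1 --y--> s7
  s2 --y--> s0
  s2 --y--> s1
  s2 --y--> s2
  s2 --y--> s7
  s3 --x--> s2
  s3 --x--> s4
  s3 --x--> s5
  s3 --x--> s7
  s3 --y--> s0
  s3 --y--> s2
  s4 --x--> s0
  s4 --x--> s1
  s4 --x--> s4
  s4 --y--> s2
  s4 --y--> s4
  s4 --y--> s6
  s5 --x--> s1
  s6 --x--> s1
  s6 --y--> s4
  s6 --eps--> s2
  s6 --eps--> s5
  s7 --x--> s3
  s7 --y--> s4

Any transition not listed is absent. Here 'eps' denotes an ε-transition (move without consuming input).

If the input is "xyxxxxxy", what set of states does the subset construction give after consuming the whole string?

{s0, s1, s2, s3, s4, s5, s6, s7}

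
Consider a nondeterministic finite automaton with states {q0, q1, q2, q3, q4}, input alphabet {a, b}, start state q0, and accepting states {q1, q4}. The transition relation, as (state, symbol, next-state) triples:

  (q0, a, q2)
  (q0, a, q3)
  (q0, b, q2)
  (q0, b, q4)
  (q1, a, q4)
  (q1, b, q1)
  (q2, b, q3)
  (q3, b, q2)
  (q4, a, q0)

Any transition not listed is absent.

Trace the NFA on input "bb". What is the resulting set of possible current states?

{q3}

Start in {q0}.
Read 'b': {q0} → {q2, q4}.
Read 'b': {q2, q4} → {q3}.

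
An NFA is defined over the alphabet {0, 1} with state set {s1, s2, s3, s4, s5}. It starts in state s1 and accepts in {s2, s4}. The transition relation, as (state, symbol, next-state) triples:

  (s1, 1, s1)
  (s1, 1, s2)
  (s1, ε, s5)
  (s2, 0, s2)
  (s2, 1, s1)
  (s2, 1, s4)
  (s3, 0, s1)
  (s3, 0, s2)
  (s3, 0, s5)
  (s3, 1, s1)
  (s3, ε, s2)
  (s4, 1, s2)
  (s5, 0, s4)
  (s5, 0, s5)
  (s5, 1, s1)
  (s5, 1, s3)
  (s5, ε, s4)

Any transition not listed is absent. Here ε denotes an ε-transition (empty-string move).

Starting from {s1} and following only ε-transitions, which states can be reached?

Begin with {s1}.
ε-move s1 → s5; add s5.
ε-move s5 → s4; add s4.

{s1, s4, s5}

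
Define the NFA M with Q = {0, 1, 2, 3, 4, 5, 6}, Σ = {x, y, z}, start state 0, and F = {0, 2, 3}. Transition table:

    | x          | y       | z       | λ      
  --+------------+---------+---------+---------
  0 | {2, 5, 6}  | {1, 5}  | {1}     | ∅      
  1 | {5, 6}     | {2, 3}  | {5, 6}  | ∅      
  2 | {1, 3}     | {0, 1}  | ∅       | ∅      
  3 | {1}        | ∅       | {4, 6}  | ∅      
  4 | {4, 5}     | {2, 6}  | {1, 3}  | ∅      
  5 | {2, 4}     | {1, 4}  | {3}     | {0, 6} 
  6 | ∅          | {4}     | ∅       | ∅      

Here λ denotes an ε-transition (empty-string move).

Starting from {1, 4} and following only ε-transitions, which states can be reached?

{1, 4}

Begin with {1, 4}.
No ε-moves leave this set, so the closure equals the set itself.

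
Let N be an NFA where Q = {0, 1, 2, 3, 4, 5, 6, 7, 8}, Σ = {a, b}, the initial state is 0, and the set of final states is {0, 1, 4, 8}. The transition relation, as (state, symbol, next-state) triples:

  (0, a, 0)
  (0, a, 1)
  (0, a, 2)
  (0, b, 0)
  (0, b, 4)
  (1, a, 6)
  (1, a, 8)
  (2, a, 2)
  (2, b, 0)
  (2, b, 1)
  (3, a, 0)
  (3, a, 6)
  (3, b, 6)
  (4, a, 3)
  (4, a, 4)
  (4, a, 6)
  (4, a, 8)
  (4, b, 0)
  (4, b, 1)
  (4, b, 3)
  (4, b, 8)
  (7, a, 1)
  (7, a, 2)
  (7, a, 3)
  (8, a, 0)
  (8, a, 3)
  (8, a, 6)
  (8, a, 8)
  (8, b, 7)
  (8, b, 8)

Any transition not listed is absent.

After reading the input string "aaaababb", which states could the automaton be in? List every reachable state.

{0, 1, 3, 4, 6, 7, 8}

Start in {0}.
Read 'a': 0→{0, 1, 2}; now {0, 1, 2}.
Read 'a': 0→{0, 1, 2}, 1→{6, 8}, 2→{2}; now {0, 1, 2, 6, 8}.
Read 'a': 0→{0, 1, 2}, 1→{6, 8}, 2→{2}, 6→∅, 8→{0, 3, 6, 8}; now {0, 1, 2, 3, 6, 8}.
Read 'a': 0→{0, 1, 2}, 1→{6, 8}, 2→{2}, 3→{0, 6}, 6→∅, 8→{0, 3, 6, 8}; now {0, 1, 2, 3, 6, 8}.
Read 'b': 0→{0, 4}, 1→∅, 2→{0, 1}, 3→{6}, 6→∅, 8→{7, 8}; now {0, 1, 4, 6, 7, 8}.
Read 'a': 0→{0, 1, 2}, 1→{6, 8}, 4→{3, 4, 6, 8}, 6→∅, 7→{1, 2, 3}, 8→{0, 3, 6, 8}; now {0, 1, 2, 3, 4, 6, 8}.
Read 'b': 0→{0, 4}, 1→∅, 2→{0, 1}, 3→{6}, 4→{0, 1, 3, 8}, 6→∅, 8→{7, 8}; now {0, 1, 3, 4, 6, 7, 8}.
Read 'b': 0→{0, 4}, 1→∅, 3→{6}, 4→{0, 1, 3, 8}, 6→∅, 7→∅, 8→{7, 8}; now {0, 1, 3, 4, 6, 7, 8}.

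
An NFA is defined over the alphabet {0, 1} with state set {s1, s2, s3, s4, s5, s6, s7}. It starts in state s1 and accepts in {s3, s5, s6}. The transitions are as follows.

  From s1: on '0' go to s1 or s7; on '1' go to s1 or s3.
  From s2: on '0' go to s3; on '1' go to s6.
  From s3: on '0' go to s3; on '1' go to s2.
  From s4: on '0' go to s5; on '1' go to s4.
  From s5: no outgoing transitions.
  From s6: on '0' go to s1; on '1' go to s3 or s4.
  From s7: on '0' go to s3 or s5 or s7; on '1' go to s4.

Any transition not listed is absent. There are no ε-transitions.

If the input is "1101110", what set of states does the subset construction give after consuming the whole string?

{s1, s3, s5, s7}

Start in {s1}.
Read '1': s1→{s1, s3}; now {s1, s3}.
Read '1': s1→{s1, s3}, s3→{s2}; now {s1, s2, s3}.
Read '0': s1→{s1, s7}, s2→{s3}, s3→{s3}; now {s1, s3, s7}.
Read '1': s1→{s1, s3}, s3→{s2}, s7→{s4}; now {s1, s2, s3, s4}.
Read '1': s1→{s1, s3}, s2→{s6}, s3→{s2}, s4→{s4}; now {s1, s2, s3, s4, s6}.
Read '1': s1→{s1, s3}, s2→{s6}, s3→{s2}, s4→{s4}, s6→{s3, s4}; now {s1, s2, s3, s4, s6}.
Read '0': s1→{s1, s7}, s2→{s3}, s3→{s3}, s4→{s5}, s6→{s1}; now {s1, s3, s5, s7}.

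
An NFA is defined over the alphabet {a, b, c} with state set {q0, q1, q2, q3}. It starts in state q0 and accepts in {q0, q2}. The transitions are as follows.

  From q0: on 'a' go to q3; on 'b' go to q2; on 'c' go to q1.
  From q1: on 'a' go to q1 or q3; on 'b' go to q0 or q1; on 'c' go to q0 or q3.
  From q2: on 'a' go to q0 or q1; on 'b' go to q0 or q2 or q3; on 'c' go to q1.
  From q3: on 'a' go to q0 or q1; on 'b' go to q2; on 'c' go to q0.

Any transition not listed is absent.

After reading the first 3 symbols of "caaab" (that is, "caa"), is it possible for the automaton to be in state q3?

Yes

Start in {q0}.
Read 'c': q0→{q1}; now {q1}.
Read 'a': q1→{q1, q3}; now {q1, q3}.
Read 'a': q1→{q1, q3}, q3→{q0, q1}; now {q0, q1, q3}.
State q3 is in {q0, q1, q3}.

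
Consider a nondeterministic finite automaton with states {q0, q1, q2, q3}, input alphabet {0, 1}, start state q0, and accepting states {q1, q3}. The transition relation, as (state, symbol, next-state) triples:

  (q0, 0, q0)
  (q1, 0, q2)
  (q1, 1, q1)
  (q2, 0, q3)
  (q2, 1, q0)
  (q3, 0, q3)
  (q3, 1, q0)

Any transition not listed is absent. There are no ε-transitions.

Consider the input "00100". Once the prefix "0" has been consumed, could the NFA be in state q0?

Start in {q0}.
Read '0': q0→{q0}; now {q0}.
State q0 is in {q0}.

Yes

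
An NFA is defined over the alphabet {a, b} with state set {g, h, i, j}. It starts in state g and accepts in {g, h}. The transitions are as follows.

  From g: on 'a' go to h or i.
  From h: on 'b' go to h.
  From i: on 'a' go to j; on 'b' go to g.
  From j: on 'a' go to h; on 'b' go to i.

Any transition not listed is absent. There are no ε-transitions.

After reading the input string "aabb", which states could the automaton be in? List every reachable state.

Start in {g}.
Read 'a': g→{h, i}; now {h, i}.
Read 'a': h→∅, i→{j}; now {j}.
Read 'b': j→{i}; now {i}.
Read 'b': i→{g}; now {g}.

{g}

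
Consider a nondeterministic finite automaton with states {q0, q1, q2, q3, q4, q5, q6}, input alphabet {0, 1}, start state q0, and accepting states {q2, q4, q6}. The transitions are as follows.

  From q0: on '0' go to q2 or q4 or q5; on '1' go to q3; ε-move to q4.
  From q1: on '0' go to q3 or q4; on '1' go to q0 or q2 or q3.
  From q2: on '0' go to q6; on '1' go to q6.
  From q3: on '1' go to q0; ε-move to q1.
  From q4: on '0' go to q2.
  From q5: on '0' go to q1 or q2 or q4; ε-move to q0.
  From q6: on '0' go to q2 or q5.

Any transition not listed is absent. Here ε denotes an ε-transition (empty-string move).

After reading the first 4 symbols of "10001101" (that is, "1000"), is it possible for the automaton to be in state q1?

Start: ε-closure({q0}) = {q0, q4}.
Read '1': q0→{q3}, q4→∅; union {q3}; ε-closure = {q1, q3}.
Read '0': q1→{q3, q4}, q3→∅; union {q3, q4}; ε-closure = {q1, q3, q4}.
Read '0': q1→{q3, q4}, q3→∅, q4→{q2}; union {q2, q3, q4}; ε-closure = {q1, q2, q3, q4}.
Read '0': q1→{q3, q4}, q2→{q6}, q3→∅, q4→{q2}; union {q2, q3, q4, q6}; ε-closure = {q1, q2, q3, q4, q6}.
State q1 is in {q1, q2, q3, q4, q6}.

Yes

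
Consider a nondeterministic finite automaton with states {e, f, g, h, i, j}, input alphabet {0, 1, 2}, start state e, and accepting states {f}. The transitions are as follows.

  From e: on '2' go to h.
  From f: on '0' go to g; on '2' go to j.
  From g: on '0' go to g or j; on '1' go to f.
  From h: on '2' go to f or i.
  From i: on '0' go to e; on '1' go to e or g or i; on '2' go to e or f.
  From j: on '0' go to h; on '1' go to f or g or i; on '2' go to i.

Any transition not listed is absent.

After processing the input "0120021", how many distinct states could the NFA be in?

0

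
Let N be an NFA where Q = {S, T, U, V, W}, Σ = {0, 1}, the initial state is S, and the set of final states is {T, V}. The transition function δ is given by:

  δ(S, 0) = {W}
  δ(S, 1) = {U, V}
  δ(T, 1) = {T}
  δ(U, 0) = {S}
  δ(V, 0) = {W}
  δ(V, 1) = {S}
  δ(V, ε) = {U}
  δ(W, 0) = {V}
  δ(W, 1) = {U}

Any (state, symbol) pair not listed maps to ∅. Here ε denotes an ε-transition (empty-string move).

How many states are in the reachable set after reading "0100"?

1

Start in {S}.
Read '0': S→{W}; now {W}.
Read '1': W→{U}; now {U}.
Read '0': U→{S}; now {S}.
Read '0': S→{W}; now {W}.
That set has 1 state.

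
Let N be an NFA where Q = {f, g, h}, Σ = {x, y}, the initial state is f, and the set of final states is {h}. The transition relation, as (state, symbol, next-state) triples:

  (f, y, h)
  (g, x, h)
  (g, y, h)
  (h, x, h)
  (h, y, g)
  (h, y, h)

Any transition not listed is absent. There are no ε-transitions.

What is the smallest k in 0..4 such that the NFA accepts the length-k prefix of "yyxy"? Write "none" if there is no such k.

1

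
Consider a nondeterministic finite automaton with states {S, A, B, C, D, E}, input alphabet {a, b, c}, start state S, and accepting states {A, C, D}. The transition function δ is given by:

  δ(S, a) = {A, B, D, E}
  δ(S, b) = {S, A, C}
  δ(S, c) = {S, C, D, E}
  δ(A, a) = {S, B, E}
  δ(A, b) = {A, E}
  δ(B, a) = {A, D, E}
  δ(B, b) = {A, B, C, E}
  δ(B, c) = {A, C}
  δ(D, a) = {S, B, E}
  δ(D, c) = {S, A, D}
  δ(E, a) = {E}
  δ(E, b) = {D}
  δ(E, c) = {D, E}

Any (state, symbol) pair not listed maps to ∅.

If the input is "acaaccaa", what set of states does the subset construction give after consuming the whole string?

{S, A, B, D, E}

Start in {S}.
Read 'a': S→{A, B, D, E}; now {A, B, D, E}.
Read 'c': A→∅, B→{A, C}, D→{S, A, D}, E→{D, E}; now {S, A, C, D, E}.
Read 'a': S→{A, B, D, E}, A→{S, B, E}, C→∅, D→{S, B, E}, E→{E}; now {S, A, B, D, E}.
Read 'a': S→{A, B, D, E}, A→{S, B, E}, B→{A, D, E}, D→{S, B, E}, E→{E}; now {S, A, B, D, E}.
Read 'c': S→{S, C, D, E}, A→∅, B→{A, C}, D→{S, A, D}, E→{D, E}; now {S, A, C, D, E}.
Read 'c': S→{S, C, D, E}, A→∅, C→∅, D→{S, A, D}, E→{D, E}; now {S, A, C, D, E}.
Read 'a': S→{A, B, D, E}, A→{S, B, E}, C→∅, D→{S, B, E}, E→{E}; now {S, A, B, D, E}.
Read 'a': S→{A, B, D, E}, A→{S, B, E}, B→{A, D, E}, D→{S, B, E}, E→{E}; now {S, A, B, D, E}.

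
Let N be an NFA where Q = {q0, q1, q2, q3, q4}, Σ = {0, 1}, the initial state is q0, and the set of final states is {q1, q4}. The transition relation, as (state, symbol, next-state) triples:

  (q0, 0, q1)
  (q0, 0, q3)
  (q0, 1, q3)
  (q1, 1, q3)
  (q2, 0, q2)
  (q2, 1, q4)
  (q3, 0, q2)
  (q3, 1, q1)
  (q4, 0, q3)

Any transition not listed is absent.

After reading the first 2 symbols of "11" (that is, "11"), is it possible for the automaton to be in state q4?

No

Start in {q0}.
Read '1': {q0} → {q3}.
Read '1': {q3} → {q1}.
State q4 is not in {q1}.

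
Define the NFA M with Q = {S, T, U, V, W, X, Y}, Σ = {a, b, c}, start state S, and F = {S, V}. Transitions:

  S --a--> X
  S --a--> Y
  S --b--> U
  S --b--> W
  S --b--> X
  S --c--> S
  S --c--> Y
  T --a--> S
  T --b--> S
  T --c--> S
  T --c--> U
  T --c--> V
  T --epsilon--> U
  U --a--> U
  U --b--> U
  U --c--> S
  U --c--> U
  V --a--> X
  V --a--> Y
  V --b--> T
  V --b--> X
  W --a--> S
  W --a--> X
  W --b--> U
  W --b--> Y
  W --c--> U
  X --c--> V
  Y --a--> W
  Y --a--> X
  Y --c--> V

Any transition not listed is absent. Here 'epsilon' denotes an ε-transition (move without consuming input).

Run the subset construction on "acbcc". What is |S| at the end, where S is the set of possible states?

Start in {S}.
Read 'a': S→{X, Y}; now {X, Y}.
Read 'c': X→{V}, Y→{V}; now {V}.
Read 'b': V→{T, X}; union {T, X}; ε-closure = {T, U, X}.
Read 'c': T→{S, U, V}, U→{S, U}, X→{V}; now {S, U, V}.
Read 'c': S→{S, Y}, U→{S, U}, V→∅; now {S, U, Y}.
That set has 3 states.

3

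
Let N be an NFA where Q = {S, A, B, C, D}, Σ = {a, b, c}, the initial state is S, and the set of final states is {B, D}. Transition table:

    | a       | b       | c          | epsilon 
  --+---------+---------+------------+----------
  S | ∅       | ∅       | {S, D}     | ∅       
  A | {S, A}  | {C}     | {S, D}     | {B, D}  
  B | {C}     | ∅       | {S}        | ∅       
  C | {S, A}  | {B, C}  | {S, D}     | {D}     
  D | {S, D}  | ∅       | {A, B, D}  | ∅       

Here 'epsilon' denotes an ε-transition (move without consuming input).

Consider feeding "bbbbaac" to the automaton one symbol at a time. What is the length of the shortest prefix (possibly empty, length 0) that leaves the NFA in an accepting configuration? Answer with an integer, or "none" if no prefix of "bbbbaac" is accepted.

none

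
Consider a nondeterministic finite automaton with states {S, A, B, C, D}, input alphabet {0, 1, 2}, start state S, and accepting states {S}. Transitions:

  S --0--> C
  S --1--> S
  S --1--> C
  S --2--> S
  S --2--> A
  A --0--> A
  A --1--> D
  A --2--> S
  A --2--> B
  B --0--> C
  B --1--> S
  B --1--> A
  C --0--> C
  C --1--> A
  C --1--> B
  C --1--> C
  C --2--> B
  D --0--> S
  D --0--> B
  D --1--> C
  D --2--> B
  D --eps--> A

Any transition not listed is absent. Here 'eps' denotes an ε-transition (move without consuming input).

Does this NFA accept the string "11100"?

No

Start in {S}.
Read '1': {S} → {S, C}.
Read '1': {S, C} → {S, A, B, C}.
Read '1': {S, A, B, C} → {S, A, B, C, D}.
Read '0': {S, A, B, C, D} → {S, A, B, C}.
Read '0': {S, A, B, C} → {A, C}.
The final set {A, C} contains no accepting state.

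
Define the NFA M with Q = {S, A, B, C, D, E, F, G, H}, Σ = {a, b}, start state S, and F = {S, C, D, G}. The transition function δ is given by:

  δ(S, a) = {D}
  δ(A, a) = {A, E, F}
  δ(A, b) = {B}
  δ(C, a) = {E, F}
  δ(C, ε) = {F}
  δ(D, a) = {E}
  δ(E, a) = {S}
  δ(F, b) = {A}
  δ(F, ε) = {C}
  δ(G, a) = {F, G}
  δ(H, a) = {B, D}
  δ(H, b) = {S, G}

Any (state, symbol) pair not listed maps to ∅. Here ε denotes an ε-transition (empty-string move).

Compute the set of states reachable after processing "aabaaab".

Start in {S}.
Read 'a': S→{D}; now {D}.
Read 'a': D→{E}; now {E}.
Read 'b': E→∅; now ∅.
The set is empty and remains empty for the remaining 4 symbols.

∅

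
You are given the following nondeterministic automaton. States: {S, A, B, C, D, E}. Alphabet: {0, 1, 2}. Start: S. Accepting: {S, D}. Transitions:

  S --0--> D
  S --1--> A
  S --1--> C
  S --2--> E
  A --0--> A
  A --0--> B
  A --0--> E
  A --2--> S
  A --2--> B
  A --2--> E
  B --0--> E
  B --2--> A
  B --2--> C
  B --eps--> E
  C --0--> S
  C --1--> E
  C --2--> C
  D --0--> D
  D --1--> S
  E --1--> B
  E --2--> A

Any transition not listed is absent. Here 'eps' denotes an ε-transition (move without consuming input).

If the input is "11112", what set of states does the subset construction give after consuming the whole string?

{A, C}

Start in {S}.
Read '1': {S} → {A, C}.
Read '1': {A, C} → {E}.
Read '1': {E} → {B, E}.
Read '1': {B, E} → {B, E}.
Read '2': {B, E} → {A, C}.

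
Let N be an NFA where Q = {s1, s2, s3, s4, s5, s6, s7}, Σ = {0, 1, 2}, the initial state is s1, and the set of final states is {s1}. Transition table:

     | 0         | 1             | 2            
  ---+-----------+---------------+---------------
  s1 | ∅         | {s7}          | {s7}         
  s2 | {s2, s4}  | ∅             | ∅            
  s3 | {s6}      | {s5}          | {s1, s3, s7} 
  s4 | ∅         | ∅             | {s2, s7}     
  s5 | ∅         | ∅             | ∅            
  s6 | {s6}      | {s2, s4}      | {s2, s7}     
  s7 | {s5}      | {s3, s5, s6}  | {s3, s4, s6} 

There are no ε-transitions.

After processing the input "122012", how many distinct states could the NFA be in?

Start in {s1}.
Read '1': {s1} → {s7}.
Read '2': {s7} → {s3, s4, s6}.
Read '2': {s3, s4, s6} → {s1, s2, s3, s7}.
Read '0': {s1, s2, s3, s7} → {s2, s4, s5, s6}.
Read '1': {s2, s4, s5, s6} → {s2, s4}.
Read '2': {s2, s4} → {s2, s7}.
That set has 2 states.

2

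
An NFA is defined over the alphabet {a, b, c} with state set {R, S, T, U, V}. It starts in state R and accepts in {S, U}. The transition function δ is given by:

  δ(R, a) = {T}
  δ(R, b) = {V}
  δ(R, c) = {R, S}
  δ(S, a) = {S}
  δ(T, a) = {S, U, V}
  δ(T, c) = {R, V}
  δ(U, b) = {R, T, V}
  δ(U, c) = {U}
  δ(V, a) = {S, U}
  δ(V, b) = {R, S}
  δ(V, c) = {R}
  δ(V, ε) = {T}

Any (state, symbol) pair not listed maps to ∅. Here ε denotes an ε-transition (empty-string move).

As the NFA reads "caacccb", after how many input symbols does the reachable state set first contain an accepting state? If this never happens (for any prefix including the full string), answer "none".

1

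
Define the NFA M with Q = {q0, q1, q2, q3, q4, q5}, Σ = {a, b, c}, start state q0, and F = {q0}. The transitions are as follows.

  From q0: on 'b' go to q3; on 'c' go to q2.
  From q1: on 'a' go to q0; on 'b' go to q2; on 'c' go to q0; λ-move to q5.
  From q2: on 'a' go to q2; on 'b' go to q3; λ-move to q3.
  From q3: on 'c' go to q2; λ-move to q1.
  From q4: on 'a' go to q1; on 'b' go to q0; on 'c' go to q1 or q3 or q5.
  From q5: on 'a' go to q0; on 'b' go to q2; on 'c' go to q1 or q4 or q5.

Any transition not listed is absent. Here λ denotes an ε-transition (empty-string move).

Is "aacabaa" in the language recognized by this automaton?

Start in {q0}.
Read 'a': q0→∅; now ∅.
The set is empty and remains empty for the remaining 6 symbols.
The final set ∅ contains no accepting state.

No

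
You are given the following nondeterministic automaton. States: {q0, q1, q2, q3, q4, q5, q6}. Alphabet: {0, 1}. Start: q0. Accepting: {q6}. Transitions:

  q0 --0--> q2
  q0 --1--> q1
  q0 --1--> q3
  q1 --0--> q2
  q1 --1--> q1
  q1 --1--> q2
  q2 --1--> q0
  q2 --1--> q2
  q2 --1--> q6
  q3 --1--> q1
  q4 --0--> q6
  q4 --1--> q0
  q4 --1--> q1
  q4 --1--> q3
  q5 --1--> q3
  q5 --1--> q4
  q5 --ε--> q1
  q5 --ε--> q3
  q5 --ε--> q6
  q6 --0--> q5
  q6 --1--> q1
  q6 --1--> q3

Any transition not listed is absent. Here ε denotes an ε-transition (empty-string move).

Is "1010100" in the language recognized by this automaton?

Start in {q0}.
Read '1': q0→{q1, q3}; now {q1, q3}.
Read '0': q1→{q2}, q3→∅; now {q2}.
Read '1': q2→{q0, q2, q6}; now {q0, q2, q6}.
Read '0': q0→{q2}, q2→∅, q6→{q5}; union {q2, q5}; ε-closure = {q1, q2, q3, q5, q6}.
Read '1': q1→{q1, q2}, q2→{q0, q2, q6}, q3→{q1}, q5→{q3, q4}, q6→{q1, q3}; now {q0, q1, q2, q3, q4, q6}.
Read '0': q0→{q2}, q1→{q2}, q2→∅, q3→∅, q4→{q6}, q6→{q5}; union {q2, q5, q6}; ε-closure = {q1, q2, q3, q5, q6}.
Read '0': q1→{q2}, q2→∅, q3→∅, q5→∅, q6→{q5}; union {q2, q5}; ε-closure = {q1, q2, q3, q5, q6}.
The final set {q1, q2, q3, q5, q6} contains the accepting state q6.

Yes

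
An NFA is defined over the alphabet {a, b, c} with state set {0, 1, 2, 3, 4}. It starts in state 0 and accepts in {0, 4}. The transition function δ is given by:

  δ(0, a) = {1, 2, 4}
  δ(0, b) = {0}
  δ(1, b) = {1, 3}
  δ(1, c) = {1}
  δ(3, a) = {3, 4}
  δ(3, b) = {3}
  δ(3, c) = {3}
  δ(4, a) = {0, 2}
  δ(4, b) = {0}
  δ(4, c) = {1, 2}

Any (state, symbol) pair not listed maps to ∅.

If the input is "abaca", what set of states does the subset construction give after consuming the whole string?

Start in {0}.
Read 'a': 0→{1, 2, 4}; now {1, 2, 4}.
Read 'b': 1→{1, 3}, 2→∅, 4→{0}; now {0, 1, 3}.
Read 'a': 0→{1, 2, 4}, 1→∅, 3→{3, 4}; now {1, 2, 3, 4}.
Read 'c': 1→{1}, 2→∅, 3→{3}, 4→{1, 2}; now {1, 2, 3}.
Read 'a': 1→∅, 2→∅, 3→{3, 4}; now {3, 4}.

{3, 4}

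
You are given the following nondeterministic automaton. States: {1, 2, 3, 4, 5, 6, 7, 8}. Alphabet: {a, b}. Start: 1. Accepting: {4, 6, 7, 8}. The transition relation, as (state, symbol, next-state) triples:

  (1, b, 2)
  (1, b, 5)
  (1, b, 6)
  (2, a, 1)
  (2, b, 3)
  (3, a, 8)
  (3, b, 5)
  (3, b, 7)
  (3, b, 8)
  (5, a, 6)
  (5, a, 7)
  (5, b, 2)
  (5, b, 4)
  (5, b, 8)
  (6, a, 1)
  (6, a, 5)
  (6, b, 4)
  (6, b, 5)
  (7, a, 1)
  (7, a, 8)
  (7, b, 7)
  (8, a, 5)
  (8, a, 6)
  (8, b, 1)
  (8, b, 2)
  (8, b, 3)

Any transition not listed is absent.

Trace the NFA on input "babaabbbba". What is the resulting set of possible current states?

Start in {1}.
Read 'b': 1→{2, 5, 6}; now {2, 5, 6}.
Read 'a': 2→{1}, 5→{6, 7}, 6→{1, 5}; now {1, 5, 6, 7}.
Read 'b': 1→{2, 5, 6}, 5→{2, 4, 8}, 6→{4, 5}, 7→{7}; now {2, 4, 5, 6, 7, 8}.
Read 'a': 2→{1}, 4→∅, 5→{6, 7}, 6→{1, 5}, 7→{1, 8}, 8→{5, 6}; now {1, 5, 6, 7, 8}.
Read 'a': 1→∅, 5→{6, 7}, 6→{1, 5}, 7→{1, 8}, 8→{5, 6}; now {1, 5, 6, 7, 8}.
Read 'b': 1→{2, 5, 6}, 5→{2, 4, 8}, 6→{4, 5}, 7→{7}, 8→{1, 2, 3}; now {1, 2, 3, 4, 5, 6, 7, 8}.
Read 'b': 1→{2, 5, 6}, 2→{3}, 3→{5, 7, 8}, 4→∅, 5→{2, 4, 8}, 6→{4, 5}, 7→{7}, 8→{1, 2, 3}; now {1, 2, 3, 4, 5, 6, 7, 8}.
Read 'b': 1→{2, 5, 6}, 2→{3}, 3→{5, 7, 8}, 4→∅, 5→{2, 4, 8}, 6→{4, 5}, 7→{7}, 8→{1, 2, 3}; now {1, 2, 3, 4, 5, 6, 7, 8}.
Read 'b': 1→{2, 5, 6}, 2→{3}, 3→{5, 7, 8}, 4→∅, 5→{2, 4, 8}, 6→{4, 5}, 7→{7}, 8→{1, 2, 3}; now {1, 2, 3, 4, 5, 6, 7, 8}.
Read 'a': 1→∅, 2→{1}, 3→{8}, 4→∅, 5→{6, 7}, 6→{1, 5}, 7→{1, 8}, 8→{5, 6}; now {1, 5, 6, 7, 8}.

{1, 5, 6, 7, 8}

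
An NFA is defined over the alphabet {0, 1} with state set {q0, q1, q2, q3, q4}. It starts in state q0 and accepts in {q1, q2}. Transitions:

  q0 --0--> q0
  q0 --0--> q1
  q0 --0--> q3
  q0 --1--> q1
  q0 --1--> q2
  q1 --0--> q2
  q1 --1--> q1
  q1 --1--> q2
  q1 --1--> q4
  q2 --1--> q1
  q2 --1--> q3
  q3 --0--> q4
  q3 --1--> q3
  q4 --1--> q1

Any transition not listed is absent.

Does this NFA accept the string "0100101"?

No

Start in {q0}.
Read '0': q0→{q0, q1, q3}; now {q0, q1, q3}.
Read '1': q0→{q1, q2}, q1→{q1, q2, q4}, q3→{q3}; now {q1, q2, q3, q4}.
Read '0': q1→{q2}, q2→∅, q3→{q4}, q4→∅; now {q2, q4}.
Read '0': q2→∅, q4→∅; now ∅.
The set is empty and remains empty for the remaining 3 symbols.
The final set ∅ contains no accepting state.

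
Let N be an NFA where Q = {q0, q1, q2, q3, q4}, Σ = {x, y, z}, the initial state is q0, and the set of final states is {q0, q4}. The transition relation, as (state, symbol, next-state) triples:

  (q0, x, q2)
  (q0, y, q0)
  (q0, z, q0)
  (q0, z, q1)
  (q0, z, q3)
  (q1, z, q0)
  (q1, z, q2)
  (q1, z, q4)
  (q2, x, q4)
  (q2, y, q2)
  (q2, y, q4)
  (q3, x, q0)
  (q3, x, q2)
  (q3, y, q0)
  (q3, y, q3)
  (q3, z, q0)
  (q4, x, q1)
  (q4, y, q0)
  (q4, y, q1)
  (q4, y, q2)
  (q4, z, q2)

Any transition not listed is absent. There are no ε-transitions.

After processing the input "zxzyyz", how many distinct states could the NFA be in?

Start in {q0}.
Read 'z': {q0} → {q0, q1, q3}.
Read 'x': {q0, q1, q3} → {q0, q2}.
Read 'z': {q0, q2} → {q0, q1, q3}.
Read 'y': {q0, q1, q3} → {q0, q3}.
Read 'y': {q0, q3} → {q0, q3}.
Read 'z': {q0, q3} → {q0, q1, q3}.
That set has 3 states.

3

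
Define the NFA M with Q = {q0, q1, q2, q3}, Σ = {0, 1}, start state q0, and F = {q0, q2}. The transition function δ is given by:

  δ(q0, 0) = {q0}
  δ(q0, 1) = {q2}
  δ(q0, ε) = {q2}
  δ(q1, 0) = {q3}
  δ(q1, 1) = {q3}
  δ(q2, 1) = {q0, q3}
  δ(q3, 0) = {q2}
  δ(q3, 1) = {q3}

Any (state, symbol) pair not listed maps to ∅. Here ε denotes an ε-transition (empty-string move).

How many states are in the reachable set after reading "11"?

3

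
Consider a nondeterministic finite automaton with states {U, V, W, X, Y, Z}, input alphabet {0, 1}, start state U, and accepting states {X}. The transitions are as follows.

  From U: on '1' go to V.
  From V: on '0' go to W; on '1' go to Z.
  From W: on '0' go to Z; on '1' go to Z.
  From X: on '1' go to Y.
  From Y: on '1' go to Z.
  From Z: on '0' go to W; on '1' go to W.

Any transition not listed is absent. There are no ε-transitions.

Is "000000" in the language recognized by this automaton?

No

Start in {U}.
Read '0': U→∅; now ∅.
The set is empty and remains empty for the remaining 5 symbols.
The final set ∅ contains no accepting state.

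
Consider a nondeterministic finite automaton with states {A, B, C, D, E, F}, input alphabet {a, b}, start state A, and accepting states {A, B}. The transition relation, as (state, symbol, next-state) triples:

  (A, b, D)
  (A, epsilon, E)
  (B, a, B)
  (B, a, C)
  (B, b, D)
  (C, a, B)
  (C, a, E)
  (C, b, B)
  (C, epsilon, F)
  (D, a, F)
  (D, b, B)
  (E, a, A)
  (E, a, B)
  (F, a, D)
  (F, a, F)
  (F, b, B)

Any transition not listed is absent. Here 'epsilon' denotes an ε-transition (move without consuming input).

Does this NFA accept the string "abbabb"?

Start: ε-closure({A}) = {A, E}.
Read 'a': {A, E} → {A, B, E}.
Read 'b': {A, B, E} → {D}.
Read 'b': {D} → {B}.
Read 'a': {B} → {B, C, F}.
Read 'b': {B, C, F} → {B, D}.
Read 'b': {B, D} → {B, D}.
The final set {B, D} contains the accepting state B.

Yes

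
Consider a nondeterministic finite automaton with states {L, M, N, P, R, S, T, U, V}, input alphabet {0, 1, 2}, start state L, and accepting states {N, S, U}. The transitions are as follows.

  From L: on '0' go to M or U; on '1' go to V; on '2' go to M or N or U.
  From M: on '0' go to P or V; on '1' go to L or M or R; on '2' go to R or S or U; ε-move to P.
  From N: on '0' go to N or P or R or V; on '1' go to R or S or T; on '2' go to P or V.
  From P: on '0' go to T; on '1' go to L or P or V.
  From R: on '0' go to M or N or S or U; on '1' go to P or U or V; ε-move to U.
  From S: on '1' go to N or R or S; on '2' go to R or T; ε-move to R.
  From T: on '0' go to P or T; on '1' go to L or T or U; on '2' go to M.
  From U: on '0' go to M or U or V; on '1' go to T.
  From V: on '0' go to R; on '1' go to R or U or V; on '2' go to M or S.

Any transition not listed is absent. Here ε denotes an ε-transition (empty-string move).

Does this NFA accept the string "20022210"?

Yes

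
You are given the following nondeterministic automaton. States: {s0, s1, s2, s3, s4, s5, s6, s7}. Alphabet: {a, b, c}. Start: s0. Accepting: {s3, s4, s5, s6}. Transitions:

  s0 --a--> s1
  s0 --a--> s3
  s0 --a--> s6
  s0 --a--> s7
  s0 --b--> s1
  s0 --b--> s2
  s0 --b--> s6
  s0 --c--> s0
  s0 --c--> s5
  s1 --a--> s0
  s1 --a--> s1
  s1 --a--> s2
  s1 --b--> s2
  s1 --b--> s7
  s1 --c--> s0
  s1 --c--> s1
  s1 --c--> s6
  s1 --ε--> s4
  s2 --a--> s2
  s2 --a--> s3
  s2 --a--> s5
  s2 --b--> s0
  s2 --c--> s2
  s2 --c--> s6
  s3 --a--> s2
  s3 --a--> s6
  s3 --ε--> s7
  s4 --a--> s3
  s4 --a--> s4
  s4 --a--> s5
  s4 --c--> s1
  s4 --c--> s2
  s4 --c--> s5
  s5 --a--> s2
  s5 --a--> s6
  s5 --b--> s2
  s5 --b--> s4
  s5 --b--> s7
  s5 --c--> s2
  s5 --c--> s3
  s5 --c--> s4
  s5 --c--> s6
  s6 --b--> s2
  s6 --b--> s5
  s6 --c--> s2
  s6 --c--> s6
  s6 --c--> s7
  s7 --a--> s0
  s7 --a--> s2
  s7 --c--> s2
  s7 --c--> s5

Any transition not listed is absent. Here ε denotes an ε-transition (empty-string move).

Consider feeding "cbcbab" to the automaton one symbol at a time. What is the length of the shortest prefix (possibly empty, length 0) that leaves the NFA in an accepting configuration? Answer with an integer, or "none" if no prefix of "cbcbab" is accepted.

Start in {s0}.
Read 'c': {s0} → {s0, s5}.
None of the earlier sets intersect F, but {s0, s5} does.

1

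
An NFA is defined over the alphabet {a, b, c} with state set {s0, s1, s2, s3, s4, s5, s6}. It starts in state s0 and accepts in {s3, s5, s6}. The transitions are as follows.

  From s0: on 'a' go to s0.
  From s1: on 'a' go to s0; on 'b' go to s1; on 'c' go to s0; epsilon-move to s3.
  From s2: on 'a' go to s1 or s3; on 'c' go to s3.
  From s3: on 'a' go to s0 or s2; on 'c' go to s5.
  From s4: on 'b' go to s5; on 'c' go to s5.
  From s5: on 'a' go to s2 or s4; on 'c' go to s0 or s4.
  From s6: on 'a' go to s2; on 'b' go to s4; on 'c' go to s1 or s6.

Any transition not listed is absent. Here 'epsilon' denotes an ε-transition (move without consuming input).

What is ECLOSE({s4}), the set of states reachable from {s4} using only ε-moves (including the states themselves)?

Begin with {s4}.
No ε-moves leave this set, so the closure equals the set itself.

{s4}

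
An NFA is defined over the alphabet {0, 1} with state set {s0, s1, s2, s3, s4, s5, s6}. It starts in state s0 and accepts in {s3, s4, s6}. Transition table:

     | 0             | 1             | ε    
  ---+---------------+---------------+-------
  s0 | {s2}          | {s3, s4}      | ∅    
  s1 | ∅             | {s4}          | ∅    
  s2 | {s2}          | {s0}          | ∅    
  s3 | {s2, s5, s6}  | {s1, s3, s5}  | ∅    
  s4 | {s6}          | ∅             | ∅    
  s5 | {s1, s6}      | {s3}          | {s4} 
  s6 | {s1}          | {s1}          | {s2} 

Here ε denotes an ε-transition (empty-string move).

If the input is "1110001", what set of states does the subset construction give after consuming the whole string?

Start in {s0}.
Read '1': s0→{s3, s4}; now {s3, s4}.
Read '1': s3→{s1, s3, s5}, s4→∅; union {s1, s3, s5}; ε-closure = {s1, s3, s4, s5}.
Read '1': s1→{s4}, s3→{s1, s3, s5}, s4→∅, s5→{s3}; now {s1, s3, s4, s5}.
Read '0': s1→∅, s3→{s2, s5, s6}, s4→{s6}, s5→{s1, s6}; union {s1, s2, s5, s6}; ε-closure = {s1, s2, s4, s5, s6}.
Read '0': s1→∅, s2→{s2}, s4→{s6}, s5→{s1, s6}, s6→{s1}; now {s1, s2, s6}.
Read '0': s1→∅, s2→{s2}, s6→{s1}; now {s1, s2}.
Read '1': s1→{s4}, s2→{s0}; now {s0, s4}.

{s0, s4}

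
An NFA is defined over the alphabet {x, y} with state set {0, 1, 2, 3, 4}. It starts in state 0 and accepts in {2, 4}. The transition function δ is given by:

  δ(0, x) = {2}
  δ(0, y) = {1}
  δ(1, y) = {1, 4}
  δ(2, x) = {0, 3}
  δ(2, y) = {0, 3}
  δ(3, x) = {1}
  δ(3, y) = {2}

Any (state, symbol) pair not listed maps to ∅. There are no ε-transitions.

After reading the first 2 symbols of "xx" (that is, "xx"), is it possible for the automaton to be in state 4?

No

Start in {0}.
Read 'x': {0} → {2}.
Read 'x': {2} → {0, 3}.
State 4 is not in {0, 3}.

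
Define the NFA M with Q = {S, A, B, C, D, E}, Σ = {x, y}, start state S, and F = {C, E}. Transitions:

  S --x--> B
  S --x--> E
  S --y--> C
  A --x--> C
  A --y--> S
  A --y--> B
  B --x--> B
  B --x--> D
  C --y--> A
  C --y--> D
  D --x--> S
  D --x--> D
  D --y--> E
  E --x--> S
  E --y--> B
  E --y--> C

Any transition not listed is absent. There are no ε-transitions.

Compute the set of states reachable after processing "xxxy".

Start in {S}.
Read 'x': S→{B, E}; now {B, E}.
Read 'x': B→{B, D}, E→{S}; now {S, B, D}.
Read 'x': S→{B, E}, B→{B, D}, D→{S, D}; now {S, B, D, E}.
Read 'y': S→{C}, B→∅, D→{E}, E→{B, C}; now {B, C, E}.

{B, C, E}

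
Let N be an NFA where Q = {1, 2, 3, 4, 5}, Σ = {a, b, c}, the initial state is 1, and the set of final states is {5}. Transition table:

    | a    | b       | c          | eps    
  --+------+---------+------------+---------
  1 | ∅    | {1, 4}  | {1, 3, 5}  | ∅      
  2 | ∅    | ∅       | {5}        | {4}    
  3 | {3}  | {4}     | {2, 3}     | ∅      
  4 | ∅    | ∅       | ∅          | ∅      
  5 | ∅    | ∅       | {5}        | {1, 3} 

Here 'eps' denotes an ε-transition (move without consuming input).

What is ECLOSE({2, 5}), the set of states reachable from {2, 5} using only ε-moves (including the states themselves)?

Begin with {2, 5}.
ε-move 2 → 4; add 4.
ε-move 5 → 1; add 1.
ε-move 5 → 3; add 3.

{1, 2, 3, 4, 5}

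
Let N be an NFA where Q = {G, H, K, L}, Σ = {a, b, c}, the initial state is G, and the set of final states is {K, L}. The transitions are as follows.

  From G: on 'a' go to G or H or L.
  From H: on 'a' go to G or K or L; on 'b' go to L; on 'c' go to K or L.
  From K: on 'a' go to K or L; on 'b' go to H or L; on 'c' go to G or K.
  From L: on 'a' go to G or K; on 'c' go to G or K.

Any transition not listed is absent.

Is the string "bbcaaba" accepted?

No

Start in {G}.
Read 'b': {G} → ∅.
The set is empty and remains empty for the remaining 6 symbols.
The final set ∅ contains no accepting state.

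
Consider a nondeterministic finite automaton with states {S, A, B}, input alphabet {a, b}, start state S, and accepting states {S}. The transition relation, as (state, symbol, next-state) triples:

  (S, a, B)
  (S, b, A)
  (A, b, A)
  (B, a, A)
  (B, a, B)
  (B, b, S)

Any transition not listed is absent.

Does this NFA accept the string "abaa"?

Start in {S}.
Read 'a': S→{B}; now {B}.
Read 'b': B→{S}; now {S}.
Read 'a': S→{B}; now {B}.
Read 'a': B→{A, B}; now {A, B}.
The final set {A, B} contains no accepting state.

No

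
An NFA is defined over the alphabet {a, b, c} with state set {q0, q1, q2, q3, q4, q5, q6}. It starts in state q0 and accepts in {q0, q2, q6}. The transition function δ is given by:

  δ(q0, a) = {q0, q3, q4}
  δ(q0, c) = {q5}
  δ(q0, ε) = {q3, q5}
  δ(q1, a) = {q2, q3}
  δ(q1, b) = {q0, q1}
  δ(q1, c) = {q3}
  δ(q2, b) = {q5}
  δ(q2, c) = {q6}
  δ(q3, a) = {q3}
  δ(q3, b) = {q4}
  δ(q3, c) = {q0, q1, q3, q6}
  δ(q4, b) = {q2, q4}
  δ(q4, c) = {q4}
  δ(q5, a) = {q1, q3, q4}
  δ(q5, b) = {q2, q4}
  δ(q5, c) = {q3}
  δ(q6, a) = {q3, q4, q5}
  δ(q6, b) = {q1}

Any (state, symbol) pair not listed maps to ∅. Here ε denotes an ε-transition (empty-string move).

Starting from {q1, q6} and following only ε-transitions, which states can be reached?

Begin with {q1, q6}.
No ε-moves leave this set, so the closure equals the set itself.

{q1, q6}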